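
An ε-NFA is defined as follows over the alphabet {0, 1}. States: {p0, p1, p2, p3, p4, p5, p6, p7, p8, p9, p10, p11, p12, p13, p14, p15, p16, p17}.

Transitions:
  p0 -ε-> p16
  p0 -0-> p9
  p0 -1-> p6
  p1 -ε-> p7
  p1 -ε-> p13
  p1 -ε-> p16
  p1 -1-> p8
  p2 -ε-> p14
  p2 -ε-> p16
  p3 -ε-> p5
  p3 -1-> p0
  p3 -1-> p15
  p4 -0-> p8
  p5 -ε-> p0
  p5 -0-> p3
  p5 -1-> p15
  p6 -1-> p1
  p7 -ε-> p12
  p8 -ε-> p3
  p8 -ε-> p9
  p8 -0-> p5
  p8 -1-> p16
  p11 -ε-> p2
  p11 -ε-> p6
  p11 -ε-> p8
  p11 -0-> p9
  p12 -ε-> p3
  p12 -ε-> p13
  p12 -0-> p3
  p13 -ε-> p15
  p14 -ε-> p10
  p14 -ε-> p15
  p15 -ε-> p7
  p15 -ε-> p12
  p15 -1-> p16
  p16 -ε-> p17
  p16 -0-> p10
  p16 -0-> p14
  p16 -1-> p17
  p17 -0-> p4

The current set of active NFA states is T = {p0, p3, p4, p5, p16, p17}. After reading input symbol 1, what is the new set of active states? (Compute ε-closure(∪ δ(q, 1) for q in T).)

{p0, p3, p5, p6, p7, p12, p13, p15, p16, p17}

p0 on 1 → {p6}.
p3 on 1 → {p0, p15}.
p5 on 1 → {p15}.
p16 on 1 → {p17}.
No 1-transition from p4, p17.
Union after reading 1: {p0, p6, p15, p17}.
Now take the ε-closure:
From p0 via ε: add p16.
From p15 via ε: add p7, p12.
From p12 via ε: add p3, p13.
From p3 via ε: add p5.
No new states can be added; the closed set is {p0, p3, p5, p6, p7, p12, p13, p15, p16, p17}.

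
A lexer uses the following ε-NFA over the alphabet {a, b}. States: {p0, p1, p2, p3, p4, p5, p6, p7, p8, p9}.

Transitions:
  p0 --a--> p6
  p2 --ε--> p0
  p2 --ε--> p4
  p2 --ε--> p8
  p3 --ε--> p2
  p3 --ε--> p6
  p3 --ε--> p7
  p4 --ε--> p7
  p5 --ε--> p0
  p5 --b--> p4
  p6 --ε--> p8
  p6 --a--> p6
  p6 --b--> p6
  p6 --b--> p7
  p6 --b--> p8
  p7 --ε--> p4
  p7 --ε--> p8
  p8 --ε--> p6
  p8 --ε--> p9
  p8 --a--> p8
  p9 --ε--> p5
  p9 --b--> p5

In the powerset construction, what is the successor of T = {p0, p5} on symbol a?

p0 on a → {p6}.
No a-transition from p5.
Union after reading a: {p6}.
Now take the ε-closure:
From p6 via ε: add p8.
From p8 via ε: add p9.
From p9 via ε: add p5.
From p5 via ε: add p0.
No new states can be added; the closed set is {p0, p5, p6, p8, p9}.

{p0, p5, p6, p8, p9}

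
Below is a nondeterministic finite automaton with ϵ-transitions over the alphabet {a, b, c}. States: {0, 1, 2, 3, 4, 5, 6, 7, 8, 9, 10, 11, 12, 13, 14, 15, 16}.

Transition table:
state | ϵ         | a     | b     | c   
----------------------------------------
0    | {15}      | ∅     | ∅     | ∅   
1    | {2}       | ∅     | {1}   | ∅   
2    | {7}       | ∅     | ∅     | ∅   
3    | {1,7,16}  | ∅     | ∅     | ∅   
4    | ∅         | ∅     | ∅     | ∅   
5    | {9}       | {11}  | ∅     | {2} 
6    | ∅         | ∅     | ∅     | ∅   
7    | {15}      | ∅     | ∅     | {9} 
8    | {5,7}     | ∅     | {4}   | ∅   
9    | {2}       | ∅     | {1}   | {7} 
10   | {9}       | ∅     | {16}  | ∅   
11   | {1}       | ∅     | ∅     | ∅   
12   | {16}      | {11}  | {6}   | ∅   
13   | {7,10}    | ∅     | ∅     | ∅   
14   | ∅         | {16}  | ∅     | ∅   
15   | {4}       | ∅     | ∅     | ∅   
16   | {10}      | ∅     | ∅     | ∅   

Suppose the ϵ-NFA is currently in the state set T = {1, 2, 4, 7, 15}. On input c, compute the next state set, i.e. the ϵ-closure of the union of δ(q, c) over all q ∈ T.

7 on c → {9}.
No c-transition from 1, 2, 4, 15.
Union after reading c: {9}.
Now take the ϵ-closure:
From 9 via ϵ: add 2.
From 2 via ϵ: add 7.
From 7 via ϵ: add 15.
From 15 via ϵ: add 4.
No new states can be added; the closed set is {2, 4, 7, 9, 15}.

{2, 4, 7, 9, 15}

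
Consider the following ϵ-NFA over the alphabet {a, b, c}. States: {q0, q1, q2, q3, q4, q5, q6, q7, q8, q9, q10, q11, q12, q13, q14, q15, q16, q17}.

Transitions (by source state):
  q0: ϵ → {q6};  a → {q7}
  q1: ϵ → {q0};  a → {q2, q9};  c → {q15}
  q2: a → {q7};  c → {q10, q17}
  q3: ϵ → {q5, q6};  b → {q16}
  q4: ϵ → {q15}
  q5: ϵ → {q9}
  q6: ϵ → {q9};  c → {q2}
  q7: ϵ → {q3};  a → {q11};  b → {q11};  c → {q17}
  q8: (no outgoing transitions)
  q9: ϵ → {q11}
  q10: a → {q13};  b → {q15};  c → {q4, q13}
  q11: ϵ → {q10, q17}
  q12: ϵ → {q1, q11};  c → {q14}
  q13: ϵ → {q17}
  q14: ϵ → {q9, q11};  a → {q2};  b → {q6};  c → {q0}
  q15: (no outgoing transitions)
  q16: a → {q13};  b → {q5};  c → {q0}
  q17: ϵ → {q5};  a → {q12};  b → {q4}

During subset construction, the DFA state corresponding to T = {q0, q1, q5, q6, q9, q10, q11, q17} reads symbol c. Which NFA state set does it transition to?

{q2, q4, q5, q9, q10, q11, q13, q15, q17}

q1 on c → {q15}.
q6 on c → {q2}.
q10 on c → {q4, q13}.
No c-transition from q0, q5, q9, q11, q17.
Union after reading c: {q2, q4, q13, q15}.
Now take the ϵ-closure:
From q13 via ϵ: add q17.
From q17 via ϵ: add q5.
From q5 via ϵ: add q9.
From q9 via ϵ: add q11.
From q11 via ϵ: add q10.
No new states can be added; the closed set is {q2, q4, q5, q9, q10, q11, q13, q15, q17}.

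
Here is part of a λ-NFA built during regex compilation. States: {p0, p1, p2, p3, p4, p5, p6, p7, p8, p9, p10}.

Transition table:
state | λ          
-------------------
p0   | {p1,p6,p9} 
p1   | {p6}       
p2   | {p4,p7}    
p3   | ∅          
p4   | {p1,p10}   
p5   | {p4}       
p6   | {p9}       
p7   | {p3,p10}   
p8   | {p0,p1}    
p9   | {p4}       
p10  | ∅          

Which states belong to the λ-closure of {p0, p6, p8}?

{p0, p1, p4, p6, p8, p9, p10}

Start with {p0, p6, p8}.
From p0 via λ: add p1, p9.
From p9 via λ: add p4.
From p4 via λ: add p10.
No new states can be added; the closed set is {p0, p1, p4, p6, p8, p9, p10}.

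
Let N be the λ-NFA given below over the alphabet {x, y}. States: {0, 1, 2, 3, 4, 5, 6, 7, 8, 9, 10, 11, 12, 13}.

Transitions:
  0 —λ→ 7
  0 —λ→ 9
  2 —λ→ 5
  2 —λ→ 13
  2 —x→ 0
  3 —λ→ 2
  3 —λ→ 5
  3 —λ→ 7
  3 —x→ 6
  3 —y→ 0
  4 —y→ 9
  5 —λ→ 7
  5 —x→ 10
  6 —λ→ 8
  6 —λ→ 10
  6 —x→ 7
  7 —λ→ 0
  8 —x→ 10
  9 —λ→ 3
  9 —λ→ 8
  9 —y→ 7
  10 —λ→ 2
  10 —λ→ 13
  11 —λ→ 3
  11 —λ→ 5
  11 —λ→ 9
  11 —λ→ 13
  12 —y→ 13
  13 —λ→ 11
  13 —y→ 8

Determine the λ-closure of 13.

Start with {13}.
From 13 via λ: add 11.
From 11 via λ: add 3, 5, 9.
From 3 via λ: add 2, 7.
From 9 via λ: add 8.
From 7 via λ: add 0.
No new states can be added; the closed set is {0, 2, 3, 5, 7, 8, 9, 11, 13}.

{0, 2, 3, 5, 7, 8, 9, 11, 13}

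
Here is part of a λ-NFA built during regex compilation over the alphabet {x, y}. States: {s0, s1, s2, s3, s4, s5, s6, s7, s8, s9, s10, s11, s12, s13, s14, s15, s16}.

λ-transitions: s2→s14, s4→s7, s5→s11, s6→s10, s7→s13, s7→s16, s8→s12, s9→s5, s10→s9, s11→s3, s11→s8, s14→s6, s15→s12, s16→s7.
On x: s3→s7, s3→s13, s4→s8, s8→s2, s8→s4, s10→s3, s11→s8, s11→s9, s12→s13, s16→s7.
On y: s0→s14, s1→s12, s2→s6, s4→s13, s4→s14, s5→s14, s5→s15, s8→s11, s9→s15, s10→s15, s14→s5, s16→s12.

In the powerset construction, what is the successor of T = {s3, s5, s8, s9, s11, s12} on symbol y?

{s3, s5, s6, s8, s9, s10, s11, s12, s14, s15}

s5 on y → {s14, s15}.
s8 on y → {s11}.
s9 on y → {s15}.
No y-transition from s3, s11, s12.
Union after reading y: {s11, s14, s15}.
Now take the λ-closure:
From s11 via λ: add s3, s8.
From s14 via λ: add s6.
From s15 via λ: add s12.
From s6 via λ: add s10.
From s10 via λ: add s9.
From s9 via λ: add s5.
No new states can be added; the closed set is {s3, s5, s6, s8, s9, s10, s11, s12, s14, s15}.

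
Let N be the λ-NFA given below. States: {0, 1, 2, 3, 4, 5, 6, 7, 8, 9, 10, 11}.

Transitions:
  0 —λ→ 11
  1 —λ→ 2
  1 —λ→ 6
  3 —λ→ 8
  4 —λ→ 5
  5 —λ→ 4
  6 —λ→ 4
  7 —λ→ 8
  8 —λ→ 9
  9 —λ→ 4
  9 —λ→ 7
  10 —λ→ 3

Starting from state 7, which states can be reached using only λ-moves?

Start with {7}.
From 7 via λ: add 8.
From 8 via λ: add 9.
From 9 via λ: add 4.
From 4 via λ: add 5.
No new states can be added; the closed set is {4, 5, 7, 8, 9}.

{4, 5, 7, 8, 9}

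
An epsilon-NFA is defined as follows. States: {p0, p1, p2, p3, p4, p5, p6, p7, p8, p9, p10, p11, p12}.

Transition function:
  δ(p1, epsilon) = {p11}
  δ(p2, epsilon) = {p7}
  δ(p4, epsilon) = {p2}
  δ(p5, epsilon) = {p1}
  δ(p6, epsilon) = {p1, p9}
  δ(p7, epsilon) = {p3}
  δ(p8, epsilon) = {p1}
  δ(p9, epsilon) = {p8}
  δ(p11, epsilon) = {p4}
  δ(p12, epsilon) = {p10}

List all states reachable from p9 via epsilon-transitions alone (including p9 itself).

Start with {p9}.
From p9 via epsilon: add p8.
From p8 via epsilon: add p1.
From p1 via epsilon: add p11.
From p11 via epsilon: add p4.
From p4 via epsilon: add p2.
From p2 via epsilon: add p7.
From p7 via epsilon: add p3.
No new states can be added; the closed set is {p1, p2, p3, p4, p7, p8, p9, p11}.

{p1, p2, p3, p4, p7, p8, p9, p11}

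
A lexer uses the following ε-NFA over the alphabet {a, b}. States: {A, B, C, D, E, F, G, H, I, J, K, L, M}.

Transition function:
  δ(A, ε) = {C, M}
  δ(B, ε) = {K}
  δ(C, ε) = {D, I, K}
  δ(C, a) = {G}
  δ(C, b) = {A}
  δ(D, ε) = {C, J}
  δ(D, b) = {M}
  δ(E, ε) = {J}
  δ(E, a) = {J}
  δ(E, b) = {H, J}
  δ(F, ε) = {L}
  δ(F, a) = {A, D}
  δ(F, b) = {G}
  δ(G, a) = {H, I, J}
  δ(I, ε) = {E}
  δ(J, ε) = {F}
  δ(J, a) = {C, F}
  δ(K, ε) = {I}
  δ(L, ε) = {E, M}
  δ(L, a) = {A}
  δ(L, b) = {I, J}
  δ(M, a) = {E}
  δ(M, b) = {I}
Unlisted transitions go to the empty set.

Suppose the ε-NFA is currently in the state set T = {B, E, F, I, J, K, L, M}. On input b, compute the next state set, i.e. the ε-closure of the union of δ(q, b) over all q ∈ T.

E on b → {H, J}.
F on b → {G}.
L on b → {I, J}.
M on b → {I}.
No b-transition from B, I, J, K.
Union after reading b: {G, H, I, J}.
Now take the ε-closure:
From I via ε: add E.
From J via ε: add F.
From F via ε: add L.
From L via ε: add M.
No new states can be added; the closed set is {E, F, G, H, I, J, L, M}.

{E, F, G, H, I, J, L, M}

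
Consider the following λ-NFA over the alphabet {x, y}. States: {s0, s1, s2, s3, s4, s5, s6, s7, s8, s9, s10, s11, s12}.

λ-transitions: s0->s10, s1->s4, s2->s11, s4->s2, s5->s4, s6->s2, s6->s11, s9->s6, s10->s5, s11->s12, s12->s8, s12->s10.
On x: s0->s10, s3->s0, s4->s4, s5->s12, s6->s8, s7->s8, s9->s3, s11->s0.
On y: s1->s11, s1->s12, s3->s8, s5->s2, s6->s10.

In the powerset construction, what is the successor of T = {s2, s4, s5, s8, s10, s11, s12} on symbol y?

{s2, s4, s5, s8, s10, s11, s12}

s5 on y → {s2}.
No y-transition from s2, s4, s8, s10, s11, s12.
Union after reading y: {s2}.
Now take the λ-closure:
From s2 via λ: add s11.
From s11 via λ: add s12.
From s12 via λ: add s8, s10.
From s10 via λ: add s5.
From s5 via λ: add s4.
No new states can be added; the closed set is {s2, s4, s5, s8, s10, s11, s12}.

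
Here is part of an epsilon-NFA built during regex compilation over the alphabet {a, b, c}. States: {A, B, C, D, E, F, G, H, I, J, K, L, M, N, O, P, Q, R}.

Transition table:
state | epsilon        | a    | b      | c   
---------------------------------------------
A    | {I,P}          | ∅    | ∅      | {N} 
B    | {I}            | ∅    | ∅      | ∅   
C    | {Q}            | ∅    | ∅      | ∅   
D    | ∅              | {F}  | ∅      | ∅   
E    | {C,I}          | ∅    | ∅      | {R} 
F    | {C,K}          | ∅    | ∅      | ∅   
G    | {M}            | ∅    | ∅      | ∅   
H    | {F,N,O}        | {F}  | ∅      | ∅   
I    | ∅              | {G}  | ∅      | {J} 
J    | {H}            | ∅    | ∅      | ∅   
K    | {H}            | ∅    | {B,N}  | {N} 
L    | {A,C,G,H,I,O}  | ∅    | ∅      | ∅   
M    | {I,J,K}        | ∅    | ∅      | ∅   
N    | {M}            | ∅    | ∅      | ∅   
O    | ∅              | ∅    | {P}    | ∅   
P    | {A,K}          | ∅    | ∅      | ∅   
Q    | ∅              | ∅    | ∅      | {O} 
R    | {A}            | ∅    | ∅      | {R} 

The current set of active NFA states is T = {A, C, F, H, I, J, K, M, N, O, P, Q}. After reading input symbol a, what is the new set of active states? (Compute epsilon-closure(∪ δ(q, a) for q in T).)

H on a → {F}.
I on a → {G}.
No a-transition from A, C, F, J, K, M, N, O, P, Q.
Union after reading a: {F, G}.
Now take the epsilon-closure:
From F via epsilon: add C, K.
From G via epsilon: add M.
From C via epsilon: add Q.
From K via epsilon: add H.
From M via epsilon: add I, J.
From H via epsilon: add N, O.
No new states can be added; the closed set is {C, F, G, H, I, J, K, M, N, O, Q}.

{C, F, G, H, I, J, K, M, N, O, Q}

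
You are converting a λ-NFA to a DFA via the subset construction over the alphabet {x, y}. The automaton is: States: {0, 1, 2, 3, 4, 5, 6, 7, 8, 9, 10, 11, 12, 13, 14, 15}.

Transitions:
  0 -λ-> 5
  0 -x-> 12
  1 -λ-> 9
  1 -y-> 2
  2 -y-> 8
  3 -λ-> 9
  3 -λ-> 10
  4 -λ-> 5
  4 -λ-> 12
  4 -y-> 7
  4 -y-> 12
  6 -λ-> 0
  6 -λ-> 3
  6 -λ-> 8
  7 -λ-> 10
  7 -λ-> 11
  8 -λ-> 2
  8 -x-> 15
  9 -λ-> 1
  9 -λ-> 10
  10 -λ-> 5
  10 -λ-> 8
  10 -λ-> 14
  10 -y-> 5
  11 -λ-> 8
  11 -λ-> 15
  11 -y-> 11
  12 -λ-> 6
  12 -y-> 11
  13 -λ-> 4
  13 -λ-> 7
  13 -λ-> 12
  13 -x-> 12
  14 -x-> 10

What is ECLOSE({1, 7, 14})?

{1, 2, 5, 7, 8, 9, 10, 11, 14, 15}

Start with {1, 7, 14}.
From 1 via λ: add 9.
From 7 via λ: add 10, 11.
From 10 via λ: add 5, 8.
From 11 via λ: add 15.
From 8 via λ: add 2.
No new states can be added; the closed set is {1, 2, 5, 7, 8, 9, 10, 11, 14, 15}.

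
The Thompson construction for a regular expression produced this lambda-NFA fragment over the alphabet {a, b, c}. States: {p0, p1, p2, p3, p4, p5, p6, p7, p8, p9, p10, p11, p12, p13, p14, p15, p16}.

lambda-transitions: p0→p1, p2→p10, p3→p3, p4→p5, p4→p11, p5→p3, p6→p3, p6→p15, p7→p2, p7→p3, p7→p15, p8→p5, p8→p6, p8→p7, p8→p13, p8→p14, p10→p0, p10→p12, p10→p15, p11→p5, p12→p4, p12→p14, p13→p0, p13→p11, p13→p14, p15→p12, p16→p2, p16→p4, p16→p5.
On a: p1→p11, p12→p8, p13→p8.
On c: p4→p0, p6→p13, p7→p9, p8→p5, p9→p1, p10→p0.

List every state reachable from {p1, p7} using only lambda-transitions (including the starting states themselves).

Start with {p1, p7}.
From p7 via lambda: add p2, p3, p15.
From p2 via lambda: add p10.
From p15 via lambda: add p12.
From p10 via lambda: add p0.
From p12 via lambda: add p4, p14.
From p4 via lambda: add p5, p11.
No new states can be added; the closed set is {p0, p1, p2, p3, p4, p5, p7, p10, p11, p12, p14, p15}.

{p0, p1, p2, p3, p4, p5, p7, p10, p11, p12, p14, p15}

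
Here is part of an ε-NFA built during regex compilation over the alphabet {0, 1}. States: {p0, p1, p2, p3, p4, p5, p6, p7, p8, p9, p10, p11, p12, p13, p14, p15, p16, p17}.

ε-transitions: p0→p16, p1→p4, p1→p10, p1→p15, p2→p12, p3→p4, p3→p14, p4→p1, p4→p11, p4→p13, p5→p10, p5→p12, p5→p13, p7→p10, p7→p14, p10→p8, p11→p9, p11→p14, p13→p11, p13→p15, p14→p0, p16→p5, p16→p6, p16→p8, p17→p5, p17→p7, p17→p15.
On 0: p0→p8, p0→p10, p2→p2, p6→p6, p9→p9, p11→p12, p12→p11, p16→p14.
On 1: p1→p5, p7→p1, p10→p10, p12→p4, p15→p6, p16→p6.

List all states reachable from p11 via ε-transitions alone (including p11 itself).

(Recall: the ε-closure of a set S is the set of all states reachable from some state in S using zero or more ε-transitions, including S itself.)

Start with {p11}.
From p11 via ε: add p9, p14.
From p14 via ε: add p0.
From p0 via ε: add p16.
From p16 via ε: add p5, p6, p8.
From p5 via ε: add p10, p12, p13.
From p13 via ε: add p15.
No new states can be added; the closed set is {p0, p5, p6, p8, p9, p10, p11, p12, p13, p14, p15, p16}.

{p0, p5, p6, p8, p9, p10, p11, p12, p13, p14, p15, p16}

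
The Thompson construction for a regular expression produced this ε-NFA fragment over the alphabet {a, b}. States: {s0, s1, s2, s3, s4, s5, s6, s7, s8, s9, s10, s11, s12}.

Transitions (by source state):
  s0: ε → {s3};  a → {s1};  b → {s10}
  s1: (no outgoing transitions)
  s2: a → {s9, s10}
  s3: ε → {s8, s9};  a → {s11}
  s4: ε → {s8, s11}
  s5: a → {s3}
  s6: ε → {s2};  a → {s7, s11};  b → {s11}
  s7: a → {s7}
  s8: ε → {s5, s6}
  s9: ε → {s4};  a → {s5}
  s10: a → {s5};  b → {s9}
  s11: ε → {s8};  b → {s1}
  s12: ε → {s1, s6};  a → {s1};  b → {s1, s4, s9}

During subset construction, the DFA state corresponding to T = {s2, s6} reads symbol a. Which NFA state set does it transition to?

{s2, s4, s5, s6, s7, s8, s9, s10, s11}

s2 on a → {s9, s10}.
s6 on a → {s7, s11}.
Union after reading a: {s7, s9, s10, s11}.
Now take the ε-closure:
From s9 via ε: add s4.
From s11 via ε: add s8.
From s8 via ε: add s5, s6.
From s6 via ε: add s2.
No new states can be added; the closed set is {s2, s4, s5, s6, s7, s8, s9, s10, s11}.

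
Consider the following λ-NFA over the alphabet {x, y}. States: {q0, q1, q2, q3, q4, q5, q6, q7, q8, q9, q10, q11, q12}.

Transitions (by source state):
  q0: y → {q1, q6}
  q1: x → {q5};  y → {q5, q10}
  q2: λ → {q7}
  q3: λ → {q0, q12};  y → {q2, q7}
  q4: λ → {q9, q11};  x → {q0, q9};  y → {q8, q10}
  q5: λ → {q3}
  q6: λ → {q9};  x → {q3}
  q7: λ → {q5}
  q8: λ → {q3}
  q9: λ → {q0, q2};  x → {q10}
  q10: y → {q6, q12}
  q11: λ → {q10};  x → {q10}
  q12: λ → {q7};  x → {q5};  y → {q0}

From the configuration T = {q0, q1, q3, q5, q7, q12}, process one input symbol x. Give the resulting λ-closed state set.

{q0, q3, q5, q7, q12}

q1 on x → {q5}.
q12 on x → {q5}.
No x-transition from q0, q3, q5, q7.
Union after reading x: {q5}.
Now take the λ-closure:
From q5 via λ: add q3.
From q3 via λ: add q0, q12.
From q12 via λ: add q7.
No new states can be added; the closed set is {q0, q3, q5, q7, q12}.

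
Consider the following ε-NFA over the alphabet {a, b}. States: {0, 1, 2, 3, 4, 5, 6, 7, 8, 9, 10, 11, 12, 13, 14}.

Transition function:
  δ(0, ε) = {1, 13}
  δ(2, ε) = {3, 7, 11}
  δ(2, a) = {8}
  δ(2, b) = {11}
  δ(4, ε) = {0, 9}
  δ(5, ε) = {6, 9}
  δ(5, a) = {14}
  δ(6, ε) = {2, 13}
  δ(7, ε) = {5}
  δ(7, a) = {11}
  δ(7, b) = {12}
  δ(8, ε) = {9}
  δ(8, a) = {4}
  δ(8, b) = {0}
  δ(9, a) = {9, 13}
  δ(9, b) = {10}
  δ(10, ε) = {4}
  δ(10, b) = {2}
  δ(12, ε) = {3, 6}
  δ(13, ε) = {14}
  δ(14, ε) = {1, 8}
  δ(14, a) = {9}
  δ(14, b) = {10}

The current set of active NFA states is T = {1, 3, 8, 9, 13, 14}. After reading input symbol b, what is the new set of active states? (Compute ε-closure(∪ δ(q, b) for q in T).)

8 on b → {0}.
9 on b → {10}.
14 on b → {10}.
No b-transition from 1, 3, 13.
Union after reading b: {0, 10}.
Now take the ε-closure:
From 0 via ε: add 1, 13.
From 10 via ε: add 4.
From 4 via ε: add 9.
From 13 via ε: add 14.
From 14 via ε: add 8.
No new states can be added; the closed set is {0, 1, 4, 8, 9, 10, 13, 14}.

{0, 1, 4, 8, 9, 10, 13, 14}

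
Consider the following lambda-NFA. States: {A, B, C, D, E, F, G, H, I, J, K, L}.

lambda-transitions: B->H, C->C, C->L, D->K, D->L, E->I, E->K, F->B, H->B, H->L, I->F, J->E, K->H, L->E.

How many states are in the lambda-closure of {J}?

Start with {J}.
From J via lambda: add E.
From E via lambda: add I, K.
From I via lambda: add F.
From K via lambda: add H.
From F via lambda: add B.
From H via lambda: add L.
lambda-closure = {B, E, F, H, I, J, K, L}, which has 8 states.

8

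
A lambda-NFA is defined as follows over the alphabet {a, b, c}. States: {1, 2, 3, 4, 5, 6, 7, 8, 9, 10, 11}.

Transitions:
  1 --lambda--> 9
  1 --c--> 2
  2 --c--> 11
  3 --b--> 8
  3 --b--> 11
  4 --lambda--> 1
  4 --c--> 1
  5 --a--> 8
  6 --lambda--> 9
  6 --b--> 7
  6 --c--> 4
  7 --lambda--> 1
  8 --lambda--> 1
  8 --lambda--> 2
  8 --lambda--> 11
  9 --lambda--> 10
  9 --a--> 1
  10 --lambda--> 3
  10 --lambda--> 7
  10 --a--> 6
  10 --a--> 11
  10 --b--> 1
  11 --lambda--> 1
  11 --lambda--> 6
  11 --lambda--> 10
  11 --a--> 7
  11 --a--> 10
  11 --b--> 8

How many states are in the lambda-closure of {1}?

Start with {1}.
From 1 via lambda: add 9.
From 9 via lambda: add 10.
From 10 via lambda: add 3, 7.
lambda-closure = {1, 3, 7, 9, 10}, which has 5 states.

5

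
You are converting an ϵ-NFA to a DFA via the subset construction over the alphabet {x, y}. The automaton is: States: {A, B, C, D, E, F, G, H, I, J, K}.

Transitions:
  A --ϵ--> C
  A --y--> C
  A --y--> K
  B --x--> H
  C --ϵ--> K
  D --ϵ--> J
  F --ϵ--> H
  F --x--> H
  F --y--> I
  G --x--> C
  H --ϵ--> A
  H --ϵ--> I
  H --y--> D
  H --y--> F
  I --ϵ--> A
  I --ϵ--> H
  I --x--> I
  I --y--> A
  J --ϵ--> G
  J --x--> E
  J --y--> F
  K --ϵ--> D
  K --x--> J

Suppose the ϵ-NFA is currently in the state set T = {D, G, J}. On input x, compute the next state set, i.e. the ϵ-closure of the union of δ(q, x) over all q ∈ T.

{C, D, E, G, J, K}

G on x → {C}.
J on x → {E}.
No x-transition from D.
Union after reading x: {C, E}.
Now take the ϵ-closure:
From C via ϵ: add K.
From K via ϵ: add D.
From D via ϵ: add J.
From J via ϵ: add G.
No new states can be added; the closed set is {C, D, E, G, J, K}.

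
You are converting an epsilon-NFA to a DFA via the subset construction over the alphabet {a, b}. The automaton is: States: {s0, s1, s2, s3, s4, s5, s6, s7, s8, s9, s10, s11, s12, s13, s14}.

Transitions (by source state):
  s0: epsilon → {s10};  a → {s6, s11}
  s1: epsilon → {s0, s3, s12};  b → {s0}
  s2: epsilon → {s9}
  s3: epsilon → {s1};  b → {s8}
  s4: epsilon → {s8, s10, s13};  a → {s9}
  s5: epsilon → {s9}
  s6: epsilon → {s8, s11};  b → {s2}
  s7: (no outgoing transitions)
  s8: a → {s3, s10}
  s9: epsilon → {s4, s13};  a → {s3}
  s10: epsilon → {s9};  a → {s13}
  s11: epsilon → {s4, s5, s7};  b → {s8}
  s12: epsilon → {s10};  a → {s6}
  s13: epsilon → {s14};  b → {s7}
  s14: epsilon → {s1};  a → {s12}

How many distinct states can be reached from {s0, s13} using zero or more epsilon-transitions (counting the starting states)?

10

Start with {s0, s13}.
From s0 via epsilon: add s10.
From s13 via epsilon: add s14.
From s10 via epsilon: add s9.
From s14 via epsilon: add s1.
From s1 via epsilon: add s3, s12.
From s9 via epsilon: add s4.
From s4 via epsilon: add s8.
epsilon-closure = {s0, s1, s3, s4, s8, s9, s10, s12, s13, s14}, which has 10 states.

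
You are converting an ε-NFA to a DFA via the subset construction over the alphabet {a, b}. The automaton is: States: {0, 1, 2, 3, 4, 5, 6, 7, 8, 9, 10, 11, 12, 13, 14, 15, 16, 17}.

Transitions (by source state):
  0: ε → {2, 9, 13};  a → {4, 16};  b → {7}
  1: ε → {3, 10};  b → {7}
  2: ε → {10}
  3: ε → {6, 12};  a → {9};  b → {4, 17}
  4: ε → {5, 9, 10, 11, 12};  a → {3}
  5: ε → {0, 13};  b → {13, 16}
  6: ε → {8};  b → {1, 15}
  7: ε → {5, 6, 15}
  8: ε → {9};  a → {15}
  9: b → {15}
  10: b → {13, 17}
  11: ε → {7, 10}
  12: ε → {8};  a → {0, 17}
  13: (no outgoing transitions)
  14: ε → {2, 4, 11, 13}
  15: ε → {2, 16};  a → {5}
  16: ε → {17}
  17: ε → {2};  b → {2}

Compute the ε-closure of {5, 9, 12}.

{0, 2, 5, 8, 9, 10, 12, 13}

Start with {5, 9, 12}.
From 5 via ε: add 0, 13.
From 12 via ε: add 8.
From 0 via ε: add 2.
From 2 via ε: add 10.
No new states can be added; the closed set is {0, 2, 5, 8, 9, 10, 12, 13}.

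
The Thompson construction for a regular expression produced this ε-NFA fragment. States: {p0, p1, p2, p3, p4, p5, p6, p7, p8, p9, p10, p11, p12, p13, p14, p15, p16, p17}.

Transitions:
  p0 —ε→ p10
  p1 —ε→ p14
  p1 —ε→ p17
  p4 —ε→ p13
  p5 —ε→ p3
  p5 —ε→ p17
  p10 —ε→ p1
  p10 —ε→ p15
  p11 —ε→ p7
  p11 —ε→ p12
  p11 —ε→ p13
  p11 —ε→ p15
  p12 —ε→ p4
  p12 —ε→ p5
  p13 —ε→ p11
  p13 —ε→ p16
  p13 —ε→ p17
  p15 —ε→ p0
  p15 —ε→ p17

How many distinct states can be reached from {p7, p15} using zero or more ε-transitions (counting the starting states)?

7

Start with {p7, p15}.
From p15 via ε: add p0, p17.
From p0 via ε: add p10.
From p10 via ε: add p1.
From p1 via ε: add p14.
ε-closure = {p0, p1, p7, p10, p14, p15, p17}, which has 7 states.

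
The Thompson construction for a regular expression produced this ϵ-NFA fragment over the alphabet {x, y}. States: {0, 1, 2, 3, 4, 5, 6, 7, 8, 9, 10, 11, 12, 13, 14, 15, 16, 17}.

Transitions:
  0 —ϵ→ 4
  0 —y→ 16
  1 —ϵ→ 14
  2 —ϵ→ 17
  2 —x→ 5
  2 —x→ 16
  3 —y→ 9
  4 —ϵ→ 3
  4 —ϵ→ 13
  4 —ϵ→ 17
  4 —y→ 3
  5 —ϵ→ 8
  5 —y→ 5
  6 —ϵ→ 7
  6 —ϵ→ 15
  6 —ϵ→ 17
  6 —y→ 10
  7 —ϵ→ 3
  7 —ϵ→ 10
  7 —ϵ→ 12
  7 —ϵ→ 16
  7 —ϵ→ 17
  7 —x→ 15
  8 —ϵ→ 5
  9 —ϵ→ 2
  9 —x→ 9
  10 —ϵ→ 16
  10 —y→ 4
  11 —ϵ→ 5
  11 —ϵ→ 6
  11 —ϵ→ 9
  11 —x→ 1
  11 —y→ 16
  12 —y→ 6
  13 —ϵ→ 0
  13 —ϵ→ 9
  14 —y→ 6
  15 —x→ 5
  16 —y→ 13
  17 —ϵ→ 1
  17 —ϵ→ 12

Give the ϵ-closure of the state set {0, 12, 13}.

Start with {0, 12, 13}.
From 0 via ϵ: add 4.
From 13 via ϵ: add 9.
From 4 via ϵ: add 3, 17.
From 9 via ϵ: add 2.
From 17 via ϵ: add 1.
From 1 via ϵ: add 14.
No new states can be added; the closed set is {0, 1, 2, 3, 4, 9, 12, 13, 14, 17}.

{0, 1, 2, 3, 4, 9, 12, 13, 14, 17}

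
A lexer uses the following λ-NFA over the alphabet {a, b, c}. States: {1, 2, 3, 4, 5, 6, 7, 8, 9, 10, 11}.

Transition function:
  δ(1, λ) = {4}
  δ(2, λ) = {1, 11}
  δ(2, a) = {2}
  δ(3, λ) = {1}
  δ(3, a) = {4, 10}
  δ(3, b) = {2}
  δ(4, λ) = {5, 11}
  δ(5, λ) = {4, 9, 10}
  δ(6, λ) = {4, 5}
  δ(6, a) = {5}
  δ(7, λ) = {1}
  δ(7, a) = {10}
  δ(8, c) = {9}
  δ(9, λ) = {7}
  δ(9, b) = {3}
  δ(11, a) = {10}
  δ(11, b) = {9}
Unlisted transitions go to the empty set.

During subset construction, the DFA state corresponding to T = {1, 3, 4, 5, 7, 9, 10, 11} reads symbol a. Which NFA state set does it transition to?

{1, 4, 5, 7, 9, 10, 11}

3 on a → {4, 10}.
7 on a → {10}.
11 on a → {10}.
No a-transition from 1, 4, 5, 9, 10.
Union after reading a: {4, 10}.
Now take the λ-closure:
From 4 via λ: add 5, 11.
From 5 via λ: add 9.
From 9 via λ: add 7.
From 7 via λ: add 1.
No new states can be added; the closed set is {1, 4, 5, 7, 9, 10, 11}.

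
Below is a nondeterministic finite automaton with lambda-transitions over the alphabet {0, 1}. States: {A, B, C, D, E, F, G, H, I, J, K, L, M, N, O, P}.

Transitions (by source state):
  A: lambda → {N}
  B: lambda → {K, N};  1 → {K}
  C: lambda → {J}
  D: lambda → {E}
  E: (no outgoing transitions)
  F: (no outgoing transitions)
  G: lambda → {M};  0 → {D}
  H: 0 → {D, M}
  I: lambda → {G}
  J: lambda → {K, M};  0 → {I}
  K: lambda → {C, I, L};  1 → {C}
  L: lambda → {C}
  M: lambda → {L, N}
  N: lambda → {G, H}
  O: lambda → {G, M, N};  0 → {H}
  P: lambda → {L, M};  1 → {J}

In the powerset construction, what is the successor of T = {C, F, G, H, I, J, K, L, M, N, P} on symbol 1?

{C, G, H, I, J, K, L, M, N}

K on 1 → {C}.
P on 1 → {J}.
No 1-transition from C, F, G, H, I, J, L, M, N.
Union after reading 1: {C, J}.
Now take the lambda-closure:
From J via lambda: add K, M.
From K via lambda: add I, L.
From M via lambda: add N.
From I via lambda: add G.
From N via lambda: add H.
No new states can be added; the closed set is {C, G, H, I, J, K, L, M, N}.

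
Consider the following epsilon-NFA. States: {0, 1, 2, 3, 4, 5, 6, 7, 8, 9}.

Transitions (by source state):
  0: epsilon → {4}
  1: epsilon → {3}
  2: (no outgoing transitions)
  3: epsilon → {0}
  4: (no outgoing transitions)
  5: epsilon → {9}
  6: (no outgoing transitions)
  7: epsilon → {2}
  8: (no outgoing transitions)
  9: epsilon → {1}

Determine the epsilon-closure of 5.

Start with {5}.
From 5 via epsilon: add 9.
From 9 via epsilon: add 1.
From 1 via epsilon: add 3.
From 3 via epsilon: add 0.
From 0 via epsilon: add 4.
No new states can be added; the closed set is {0, 1, 3, 4, 5, 9}.

{0, 1, 3, 4, 5, 9}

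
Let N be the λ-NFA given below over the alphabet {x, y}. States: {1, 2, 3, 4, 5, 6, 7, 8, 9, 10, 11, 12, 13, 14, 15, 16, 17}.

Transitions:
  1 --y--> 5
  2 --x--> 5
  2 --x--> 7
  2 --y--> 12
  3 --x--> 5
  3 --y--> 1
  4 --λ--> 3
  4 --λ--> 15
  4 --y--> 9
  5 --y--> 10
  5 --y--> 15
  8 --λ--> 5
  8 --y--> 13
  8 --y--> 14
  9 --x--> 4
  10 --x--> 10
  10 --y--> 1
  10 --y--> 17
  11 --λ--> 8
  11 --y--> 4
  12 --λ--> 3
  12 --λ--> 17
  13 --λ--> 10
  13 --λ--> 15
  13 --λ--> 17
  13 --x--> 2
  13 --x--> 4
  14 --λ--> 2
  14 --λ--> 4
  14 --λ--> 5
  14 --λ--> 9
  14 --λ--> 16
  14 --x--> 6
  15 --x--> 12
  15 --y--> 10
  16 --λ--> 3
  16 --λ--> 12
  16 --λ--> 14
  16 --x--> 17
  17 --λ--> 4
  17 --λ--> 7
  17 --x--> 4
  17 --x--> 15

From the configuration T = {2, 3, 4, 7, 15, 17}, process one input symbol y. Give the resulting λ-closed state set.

{1, 3, 4, 7, 9, 10, 12, 15, 17}

2 on y → {12}.
3 on y → {1}.
4 on y → {9}.
15 on y → {10}.
No y-transition from 7, 17.
Union after reading y: {1, 9, 10, 12}.
Now take the λ-closure:
From 12 via λ: add 3, 17.
From 17 via λ: add 4, 7.
From 4 via λ: add 15.
No new states can be added; the closed set is {1, 3, 4, 7, 9, 10, 12, 15, 17}.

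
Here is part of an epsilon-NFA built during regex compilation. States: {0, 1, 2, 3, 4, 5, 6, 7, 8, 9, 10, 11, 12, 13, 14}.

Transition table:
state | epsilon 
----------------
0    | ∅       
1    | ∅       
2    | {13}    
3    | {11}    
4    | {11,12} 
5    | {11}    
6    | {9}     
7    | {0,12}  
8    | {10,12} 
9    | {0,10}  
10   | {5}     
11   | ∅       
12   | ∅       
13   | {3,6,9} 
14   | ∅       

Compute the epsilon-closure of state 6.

Start with {6}.
From 6 via epsilon: add 9.
From 9 via epsilon: add 0, 10.
From 10 via epsilon: add 5.
From 5 via epsilon: add 11.
No new states can be added; the closed set is {0, 5, 6, 9, 10, 11}.

{0, 5, 6, 9, 10, 11}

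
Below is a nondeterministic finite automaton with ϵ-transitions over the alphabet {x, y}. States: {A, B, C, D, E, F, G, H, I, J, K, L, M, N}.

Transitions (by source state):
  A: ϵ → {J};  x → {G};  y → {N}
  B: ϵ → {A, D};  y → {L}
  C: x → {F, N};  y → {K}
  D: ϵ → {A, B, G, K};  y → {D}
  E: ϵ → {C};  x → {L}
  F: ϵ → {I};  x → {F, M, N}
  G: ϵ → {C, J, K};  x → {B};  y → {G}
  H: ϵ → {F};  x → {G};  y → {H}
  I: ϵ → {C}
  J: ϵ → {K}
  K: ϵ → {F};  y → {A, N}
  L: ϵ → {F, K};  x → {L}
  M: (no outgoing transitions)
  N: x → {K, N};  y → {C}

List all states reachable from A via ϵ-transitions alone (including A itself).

{A, C, F, I, J, K}

Start with {A}.
From A via ϵ: add J.
From J via ϵ: add K.
From K via ϵ: add F.
From F via ϵ: add I.
From I via ϵ: add C.
No new states can be added; the closed set is {A, C, F, I, J, K}.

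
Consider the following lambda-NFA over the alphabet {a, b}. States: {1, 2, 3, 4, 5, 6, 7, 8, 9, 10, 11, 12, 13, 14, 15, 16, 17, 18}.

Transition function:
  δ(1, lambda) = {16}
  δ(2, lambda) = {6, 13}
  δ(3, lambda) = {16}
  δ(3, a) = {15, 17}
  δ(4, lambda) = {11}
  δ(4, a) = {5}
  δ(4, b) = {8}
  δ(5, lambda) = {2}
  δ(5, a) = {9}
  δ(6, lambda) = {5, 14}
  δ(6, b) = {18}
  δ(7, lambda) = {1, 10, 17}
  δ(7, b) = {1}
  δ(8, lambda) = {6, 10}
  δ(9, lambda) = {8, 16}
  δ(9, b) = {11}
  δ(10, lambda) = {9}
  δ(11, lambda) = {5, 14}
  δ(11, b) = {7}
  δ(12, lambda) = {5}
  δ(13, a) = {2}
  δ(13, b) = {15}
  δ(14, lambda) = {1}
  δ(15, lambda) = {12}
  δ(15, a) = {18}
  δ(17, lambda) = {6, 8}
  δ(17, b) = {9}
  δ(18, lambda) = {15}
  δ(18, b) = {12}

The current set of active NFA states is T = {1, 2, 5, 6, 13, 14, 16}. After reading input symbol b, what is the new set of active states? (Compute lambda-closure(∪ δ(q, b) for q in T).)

6 on b → {18}.
13 on b → {15}.
No b-transition from 1, 2, 5, 14, 16.
Union after reading b: {15, 18}.
Now take the lambda-closure:
From 15 via lambda: add 12.
From 12 via lambda: add 5.
From 5 via lambda: add 2.
From 2 via lambda: add 6, 13.
From 6 via lambda: add 14.
From 14 via lambda: add 1.
From 1 via lambda: add 16.
No new states can be added; the closed set is {1, 2, 5, 6, 12, 13, 14, 15, 16, 18}.

{1, 2, 5, 6, 12, 13, 14, 15, 16, 18}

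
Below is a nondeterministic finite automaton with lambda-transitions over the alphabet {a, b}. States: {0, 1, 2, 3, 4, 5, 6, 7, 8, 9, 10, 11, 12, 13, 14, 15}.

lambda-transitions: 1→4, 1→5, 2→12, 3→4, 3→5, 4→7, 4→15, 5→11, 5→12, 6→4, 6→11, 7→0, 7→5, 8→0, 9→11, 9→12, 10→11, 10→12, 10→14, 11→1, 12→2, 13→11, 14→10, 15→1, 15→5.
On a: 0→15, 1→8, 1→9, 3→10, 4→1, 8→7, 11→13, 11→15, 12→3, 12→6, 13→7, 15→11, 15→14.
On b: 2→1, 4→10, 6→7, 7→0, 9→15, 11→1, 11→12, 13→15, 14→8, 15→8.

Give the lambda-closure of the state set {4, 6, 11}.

Start with {4, 6, 11}.
From 4 via lambda: add 7, 15.
From 11 via lambda: add 1.
From 1 via lambda: add 5.
From 7 via lambda: add 0.
From 5 via lambda: add 12.
From 12 via lambda: add 2.
No new states can be added; the closed set is {0, 1, 2, 4, 5, 6, 7, 11, 12, 15}.

{0, 1, 2, 4, 5, 6, 7, 11, 12, 15}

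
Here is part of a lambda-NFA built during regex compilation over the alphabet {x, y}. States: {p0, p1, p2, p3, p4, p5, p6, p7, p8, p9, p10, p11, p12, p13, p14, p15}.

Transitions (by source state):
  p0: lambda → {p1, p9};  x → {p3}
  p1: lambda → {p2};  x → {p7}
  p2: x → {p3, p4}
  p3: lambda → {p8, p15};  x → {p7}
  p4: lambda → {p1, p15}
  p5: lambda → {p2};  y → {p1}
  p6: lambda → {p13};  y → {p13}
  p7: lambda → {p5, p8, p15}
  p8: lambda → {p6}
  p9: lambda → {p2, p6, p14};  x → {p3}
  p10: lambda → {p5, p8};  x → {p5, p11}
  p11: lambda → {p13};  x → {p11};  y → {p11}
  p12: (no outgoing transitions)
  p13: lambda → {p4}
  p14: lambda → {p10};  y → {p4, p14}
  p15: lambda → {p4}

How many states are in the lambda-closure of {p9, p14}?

11

Start with {p9, p14}.
From p9 via lambda: add p2, p6.
From p14 via lambda: add p10.
From p6 via lambda: add p13.
From p10 via lambda: add p5, p8.
From p13 via lambda: add p4.
From p4 via lambda: add p1, p15.
lambda-closure = {p1, p2, p4, p5, p6, p8, p9, p10, p13, p14, p15}, which has 11 states.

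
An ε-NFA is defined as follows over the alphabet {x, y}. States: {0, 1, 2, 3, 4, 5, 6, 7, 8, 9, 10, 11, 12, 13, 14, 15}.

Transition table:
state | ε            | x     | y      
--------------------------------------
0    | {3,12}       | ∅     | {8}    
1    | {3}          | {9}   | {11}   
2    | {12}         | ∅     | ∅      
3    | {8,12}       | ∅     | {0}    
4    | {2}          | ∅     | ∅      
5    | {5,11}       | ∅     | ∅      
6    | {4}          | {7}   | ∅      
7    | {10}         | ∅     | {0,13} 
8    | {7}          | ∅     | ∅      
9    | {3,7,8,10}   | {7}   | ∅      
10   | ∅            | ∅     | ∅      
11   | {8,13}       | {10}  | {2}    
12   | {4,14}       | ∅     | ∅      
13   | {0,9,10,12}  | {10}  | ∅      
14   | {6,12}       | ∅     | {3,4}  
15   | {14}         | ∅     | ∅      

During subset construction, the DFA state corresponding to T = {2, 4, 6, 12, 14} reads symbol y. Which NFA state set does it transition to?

{2, 3, 4, 6, 7, 8, 10, 12, 14}

14 on y → {3, 4}.
No y-transition from 2, 4, 6, 12.
Union after reading y: {3, 4}.
Now take the ε-closure:
From 3 via ε: add 8, 12.
From 4 via ε: add 2.
From 8 via ε: add 7.
From 12 via ε: add 14.
From 7 via ε: add 10.
From 14 via ε: add 6.
No new states can be added; the closed set is {2, 3, 4, 6, 7, 8, 10, 12, 14}.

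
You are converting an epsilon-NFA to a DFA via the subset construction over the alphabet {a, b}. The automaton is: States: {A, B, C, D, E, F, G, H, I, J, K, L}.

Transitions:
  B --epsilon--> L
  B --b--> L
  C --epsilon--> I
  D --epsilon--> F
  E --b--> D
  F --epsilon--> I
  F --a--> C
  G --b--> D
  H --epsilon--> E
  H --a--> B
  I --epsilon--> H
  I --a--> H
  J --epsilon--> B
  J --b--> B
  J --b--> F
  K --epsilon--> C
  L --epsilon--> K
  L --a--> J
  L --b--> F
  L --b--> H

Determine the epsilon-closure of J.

Start with {J}.
From J via epsilon: add B.
From B via epsilon: add L.
From L via epsilon: add K.
From K via epsilon: add C.
From C via epsilon: add I.
From I via epsilon: add H.
From H via epsilon: add E.
No new states can be added; the closed set is {B, C, E, H, I, J, K, L}.

{B, C, E, H, I, J, K, L}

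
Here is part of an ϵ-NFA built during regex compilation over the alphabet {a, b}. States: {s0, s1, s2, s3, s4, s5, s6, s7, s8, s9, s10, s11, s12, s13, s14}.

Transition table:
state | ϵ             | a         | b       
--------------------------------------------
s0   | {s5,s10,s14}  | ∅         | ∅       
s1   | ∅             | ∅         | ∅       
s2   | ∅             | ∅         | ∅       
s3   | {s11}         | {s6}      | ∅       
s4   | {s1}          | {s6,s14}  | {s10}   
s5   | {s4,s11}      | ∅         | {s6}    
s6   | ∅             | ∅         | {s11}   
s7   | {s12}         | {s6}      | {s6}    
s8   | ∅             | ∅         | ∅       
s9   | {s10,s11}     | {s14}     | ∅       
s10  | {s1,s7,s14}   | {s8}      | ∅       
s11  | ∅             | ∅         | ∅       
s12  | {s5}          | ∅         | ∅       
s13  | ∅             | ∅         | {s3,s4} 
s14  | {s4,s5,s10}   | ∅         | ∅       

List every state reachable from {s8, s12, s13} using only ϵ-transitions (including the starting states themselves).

{s1, s4, s5, s8, s11, s12, s13}

Start with {s8, s12, s13}.
From s12 via ϵ: add s5.
From s5 via ϵ: add s4, s11.
From s4 via ϵ: add s1.
No new states can be added; the closed set is {s1, s4, s5, s8, s11, s12, s13}.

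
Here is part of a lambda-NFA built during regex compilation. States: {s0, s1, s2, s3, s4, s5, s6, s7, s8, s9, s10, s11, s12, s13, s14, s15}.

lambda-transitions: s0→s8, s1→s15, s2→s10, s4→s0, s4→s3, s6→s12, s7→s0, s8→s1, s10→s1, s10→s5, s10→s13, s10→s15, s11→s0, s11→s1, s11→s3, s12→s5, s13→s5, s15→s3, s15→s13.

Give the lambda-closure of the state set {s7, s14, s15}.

Start with {s7, s14, s15}.
From s7 via lambda: add s0.
From s15 via lambda: add s3, s13.
From s0 via lambda: add s8.
From s13 via lambda: add s5.
From s8 via lambda: add s1.
No new states can be added; the closed set is {s0, s1, s3, s5, s7, s8, s13, s14, s15}.

{s0, s1, s3, s5, s7, s8, s13, s14, s15}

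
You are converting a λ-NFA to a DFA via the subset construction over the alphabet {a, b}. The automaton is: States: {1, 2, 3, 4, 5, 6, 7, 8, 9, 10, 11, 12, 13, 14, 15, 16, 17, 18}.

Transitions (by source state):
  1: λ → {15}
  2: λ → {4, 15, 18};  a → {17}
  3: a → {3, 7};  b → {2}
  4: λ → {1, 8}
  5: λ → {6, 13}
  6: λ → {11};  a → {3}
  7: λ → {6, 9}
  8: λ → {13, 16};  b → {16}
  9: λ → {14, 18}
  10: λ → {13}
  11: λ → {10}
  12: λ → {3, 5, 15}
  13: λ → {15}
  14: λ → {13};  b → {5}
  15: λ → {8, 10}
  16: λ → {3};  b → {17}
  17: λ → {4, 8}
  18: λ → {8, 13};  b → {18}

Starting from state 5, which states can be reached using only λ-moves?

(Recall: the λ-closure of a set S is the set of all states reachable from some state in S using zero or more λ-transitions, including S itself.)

{3, 5, 6, 8, 10, 11, 13, 15, 16}

Start with {5}.
From 5 via λ: add 6, 13.
From 6 via λ: add 11.
From 13 via λ: add 15.
From 11 via λ: add 10.
From 15 via λ: add 8.
From 8 via λ: add 16.
From 16 via λ: add 3.
No new states can be added; the closed set is {3, 5, 6, 8, 10, 11, 13, 15, 16}.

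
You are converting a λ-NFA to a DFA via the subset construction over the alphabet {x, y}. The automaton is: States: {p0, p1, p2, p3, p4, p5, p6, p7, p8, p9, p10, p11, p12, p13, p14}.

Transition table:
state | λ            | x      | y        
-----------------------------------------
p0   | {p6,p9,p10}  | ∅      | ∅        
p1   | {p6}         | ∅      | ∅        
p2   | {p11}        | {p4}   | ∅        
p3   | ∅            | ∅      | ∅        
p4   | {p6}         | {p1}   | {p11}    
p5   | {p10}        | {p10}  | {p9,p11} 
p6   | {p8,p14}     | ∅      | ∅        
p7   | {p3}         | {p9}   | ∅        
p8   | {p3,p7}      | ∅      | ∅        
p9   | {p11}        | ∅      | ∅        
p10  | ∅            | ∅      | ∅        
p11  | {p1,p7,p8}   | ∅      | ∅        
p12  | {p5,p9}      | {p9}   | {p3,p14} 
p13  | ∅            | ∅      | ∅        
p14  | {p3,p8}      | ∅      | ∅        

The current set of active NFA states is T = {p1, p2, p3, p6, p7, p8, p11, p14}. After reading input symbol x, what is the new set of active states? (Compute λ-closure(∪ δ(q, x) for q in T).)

{p1, p3, p4, p6, p7, p8, p9, p11, p14}

p2 on x → {p4}.
p7 on x → {p9}.
No x-transition from p1, p3, p6, p8, p11, p14.
Union after reading x: {p4, p9}.
Now take the λ-closure:
From p4 via λ: add p6.
From p9 via λ: add p11.
From p6 via λ: add p8, p14.
From p11 via λ: add p1, p7.
From p7 via λ: add p3.
No new states can be added; the closed set is {p1, p3, p4, p6, p7, p8, p9, p11, p14}.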